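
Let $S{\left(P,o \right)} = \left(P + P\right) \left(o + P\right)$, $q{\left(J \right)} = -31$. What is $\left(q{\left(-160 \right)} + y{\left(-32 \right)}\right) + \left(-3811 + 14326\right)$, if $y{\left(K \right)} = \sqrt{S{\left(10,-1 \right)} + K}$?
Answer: $10484 + 2 \sqrt{37} \approx 10496.0$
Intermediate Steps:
$S{\left(P,o \right)} = 2 P \left(P + o\right)$
$y{\left(K \right)} = \sqrt{180 + K}$ ($y{\left(K \right)} = \sqrt{2 \cdot 10 \left(10 - 1\right) + K} = \sqrt{2 \cdot 10 \cdot 9 + K} = \sqrt{180 + K}$)
$\left(q{\left(-160 \right)} + y{\left(-32 \right)}\right) + \left(-3811 + 14326\right) = \left(-31 + \sqrt{180 - 32}\right) + \left(-3811 + 14326\right) = \left(-31 + \sqrt{148}\right) + 10515 = \left(-31 + 2 \sqrt{37}\right) + 10515 = 10484 + 2 \sqrt{37}$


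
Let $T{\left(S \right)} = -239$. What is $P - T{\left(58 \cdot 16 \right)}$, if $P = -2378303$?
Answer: $-2378064$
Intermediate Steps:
$P - T{\left(58 \cdot 16 \right)} = -2378303 - -239 = -2378303 + 239 = -2378064$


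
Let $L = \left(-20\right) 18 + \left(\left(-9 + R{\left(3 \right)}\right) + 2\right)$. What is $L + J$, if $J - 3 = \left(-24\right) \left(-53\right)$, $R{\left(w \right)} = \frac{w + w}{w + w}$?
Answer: $909$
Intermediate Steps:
$R{\left(w \right)} = 1$ ($R{\left(w \right)} = \frac{2 w}{2 w} = 2 w \frac{1}{2 w} = 1$)
$L = -366$ ($L = \left(-20\right) 18 + \left(\left(-9 + 1\right) + 2\right) = -360 + \left(-8 + 2\right) = -360 - 6 = -366$)
$J = 1275$ ($J = 3 - -1272 = 3 + 1272 = 1275$)
$L + J = -366 + 1275 = 909$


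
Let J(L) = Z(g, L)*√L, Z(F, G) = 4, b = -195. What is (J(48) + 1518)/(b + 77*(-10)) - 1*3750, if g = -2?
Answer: -3620268/965 - 16*√3/965 ≈ -3751.6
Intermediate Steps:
J(L) = 4*√L
(J(48) + 1518)/(b + 77*(-10)) - 1*3750 = (4*√48 + 1518)/(-195 + 77*(-10)) - 1*3750 = (4*(4*√3) + 1518)/(-195 - 770) - 3750 = (16*√3 + 1518)/(-965) - 3750 = (1518 + 16*√3)*(-1/965) - 3750 = (-1518/965 - 16*√3/965) - 3750 = -3620268/965 - 16*√3/965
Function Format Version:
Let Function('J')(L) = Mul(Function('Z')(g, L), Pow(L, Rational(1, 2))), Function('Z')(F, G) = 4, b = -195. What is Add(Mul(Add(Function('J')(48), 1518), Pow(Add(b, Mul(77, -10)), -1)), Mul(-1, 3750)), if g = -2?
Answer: Add(Rational(-3620268, 965), Mul(Rational(-16, 965), Pow(3, Rational(1, 2)))) ≈ -3751.6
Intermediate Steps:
Function('J')(L) = Mul(4, Pow(L, Rational(1, 2)))
Add(Mul(Add(Function('J')(48), 1518), Pow(Add(b, Mul(77, -10)), -1)), Mul(-1, 3750)) = Add(Mul(Add(Mul(4, Pow(48, Rational(1, 2))), 1518), Pow(Add(-195, Mul(77, -10)), -1)), Mul(-1, 3750)) = Add(Mul(Add(Mul(4, Mul(4, Pow(3, Rational(1, 2)))), 1518), Pow(Add(-195, -770), -1)), -3750) = Add(Mul(Add(Mul(16, Pow(3, Rational(1, 2))), 1518), Pow(-965, -1)), -3750) = Add(Mul(Add(1518, Mul(16, Pow(3, Rational(1, 2)))), Rational(-1, 965)), -3750) = Add(Add(Rational(-1518, 965), Mul(Rational(-16, 965), Pow(3, Rational(1, 2)))), -3750) = Add(Rational(-3620268, 965), Mul(Rational(-16, 965), Pow(3, Rational(1, 2))))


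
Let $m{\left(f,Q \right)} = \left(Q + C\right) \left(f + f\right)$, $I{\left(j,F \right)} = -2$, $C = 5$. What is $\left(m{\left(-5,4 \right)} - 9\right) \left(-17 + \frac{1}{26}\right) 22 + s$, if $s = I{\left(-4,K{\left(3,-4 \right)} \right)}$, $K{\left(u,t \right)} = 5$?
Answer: $\frac{480223}{13} \approx 36940.0$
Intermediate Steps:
$m{\left(f,Q \right)} = 2 f \left(5 + Q\right)$ ($m{\left(f,Q \right)} = \left(Q + 5\right) \left(f + f\right) = \left(5 + Q\right) 2 f = 2 f \left(5 + Q\right)$)
$s = -2$
$\left(m{\left(-5,4 \right)} - 9\right) \left(-17 + \frac{1}{26}\right) 22 + s = \left(2 \left(-5\right) \left(5 + 4\right) - 9\right) \left(-17 + \frac{1}{26}\right) 22 - 2 = \left(2 \left(-5\right) 9 - 9\right) \left(-17 + \frac{1}{26}\right) 22 - 2 = \left(-90 - 9\right) \left(- \frac{441}{26}\right) 22 - 2 = \left(-99\right) \left(- \frac{441}{26}\right) 22 - 2 = \frac{43659}{26} \cdot 22 - 2 = \frac{480249}{13} - 2 = \frac{480223}{13}$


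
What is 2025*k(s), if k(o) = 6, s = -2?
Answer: 12150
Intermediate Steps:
2025*k(s) = 2025*6 = 12150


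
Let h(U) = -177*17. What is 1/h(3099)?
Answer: -1/3009 ≈ -0.00033234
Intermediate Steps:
h(U) = -3009
1/h(3099) = 1/(-3009) = -1/3009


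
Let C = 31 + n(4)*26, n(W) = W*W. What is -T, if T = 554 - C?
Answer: -107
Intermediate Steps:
n(W) = W²
C = 447 (C = 31 + 4²*26 = 31 + 16*26 = 31 + 416 = 447)
T = 107 (T = 554 - 1*447 = 554 - 447 = 107)
-T = -1*107 = -107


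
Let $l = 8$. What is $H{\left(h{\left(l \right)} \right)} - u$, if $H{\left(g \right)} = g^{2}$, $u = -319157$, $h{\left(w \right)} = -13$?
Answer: $319326$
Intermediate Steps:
$H{\left(h{\left(l \right)} \right)} - u = \left(-13\right)^{2} - -319157 = 169 + 319157 = 319326$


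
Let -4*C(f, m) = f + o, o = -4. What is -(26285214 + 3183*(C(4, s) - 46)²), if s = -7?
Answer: -33020442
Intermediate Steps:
C(f, m) = 1 - f/4 (C(f, m) = -(f - 4)/4 = -(-4 + f)/4 = 1 - f/4)
-(26285214 + 3183*(C(4, s) - 46)²) = -(26285214 + 3183*((1 - ¼*4) - 46)²) = -(26285214 + 3183*((1 - 1) - 46)²) = -(26285214 + 3183*(0 - 46)²) = -3183/(1/((-46)² + 8258)) = -3183/(1/(2116 + 8258)) = -3183/(1/10374) = -3183/1/10374 = -3183*10374 = -33020442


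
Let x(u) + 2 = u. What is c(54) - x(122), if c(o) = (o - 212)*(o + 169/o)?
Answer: -246955/27 ≈ -9146.5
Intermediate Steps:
x(u) = -2 + u
c(o) = (-212 + o)*(o + 169/o)
c(54) - x(122) = (169 + 54**2 - 35828/54 - 212*54) - (-2 + 122) = (169 + 2916 - 35828*1/54 - 11448) - 1*120 = (169 + 2916 - 17914/27 - 11448) - 120 = -243715/27 - 120 = -246955/27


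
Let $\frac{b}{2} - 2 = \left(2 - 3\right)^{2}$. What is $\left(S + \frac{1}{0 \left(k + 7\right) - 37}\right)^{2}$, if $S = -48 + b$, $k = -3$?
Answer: $\frac{2418025}{1369} \approx 1766.3$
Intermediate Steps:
$b = 6$ ($b = 4 + 2 \left(2 - 3\right)^{2} = 4 + 2 \left(-1\right)^{2} = 4 + 2 \cdot 1 = 4 + 2 = 6$)
$S = -42$ ($S = -48 + 6 = -42$)
$\left(S + \frac{1}{0 \left(k + 7\right) - 37}\right)^{2} = \left(-42 + \frac{1}{0 \left(-3 + 7\right) - 37}\right)^{2} = \left(-42 + \frac{1}{0 \cdot 4 - 37}\right)^{2} = \left(-42 + \frac{1}{0 - 37}\right)^{2} = \left(-42 + \frac{1}{-37}\right)^{2} = \left(-42 - \frac{1}{37}\right)^{2} = \left(- \frac{1555}{37}\right)^{2} = \frac{2418025}{1369}$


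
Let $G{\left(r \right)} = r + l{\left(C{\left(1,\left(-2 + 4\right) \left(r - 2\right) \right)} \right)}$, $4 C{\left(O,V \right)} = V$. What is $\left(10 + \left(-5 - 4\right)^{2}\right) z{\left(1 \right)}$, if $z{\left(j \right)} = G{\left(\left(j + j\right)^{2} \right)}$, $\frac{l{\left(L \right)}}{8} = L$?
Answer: $1092$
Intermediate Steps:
$C{\left(O,V \right)} = \frac{V}{4}$
$l{\left(L \right)} = 8 L$
$G{\left(r \right)} = -8 + 5 r$ ($G{\left(r \right)} = r + 8 \frac{\left(-2 + 4\right) \left(r - 2\right)}{4} = r + 8 \frac{2 \left(-2 + r\right)}{4} = r + 8 \frac{-4 + 2 r}{4} = r + 8 \left(-1 + \frac{r}{2}\right) = r + \left(-8 + 4 r\right) = -8 + 5 r$)
$z{\left(j \right)} = -8 + 20 j^{2}$ ($z{\left(j \right)} = -8 + 5 \left(j + j\right)^{2} = -8 + 5 \left(2 j\right)^{2} = -8 + 5 \cdot 4 j^{2} = -8 + 20 j^{2}$)
$\left(10 + \left(-5 - 4\right)^{2}\right) z{\left(1 \right)} = \left(10 + \left(-5 - 4\right)^{2}\right) \left(-8 + 20 \cdot 1^{2}\right) = \left(10 + \left(-9\right)^{2}\right) \left(-8 + 20 \cdot 1\right) = \left(10 + 81\right) \left(-8 + 20\right) = 91 \cdot 12 = 1092$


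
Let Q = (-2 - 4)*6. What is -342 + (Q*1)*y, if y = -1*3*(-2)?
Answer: -558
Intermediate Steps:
y = 6 (y = -3*(-2) = 6)
Q = -36 (Q = -6*6 = -36)
-342 + (Q*1)*y = -342 - 36*1*6 = -342 - 36*6 = -342 - 216 = -558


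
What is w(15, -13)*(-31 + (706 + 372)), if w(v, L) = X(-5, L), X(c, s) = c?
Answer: -5235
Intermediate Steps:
w(v, L) = -5
w(15, -13)*(-31 + (706 + 372)) = -5*(-31 + (706 + 372)) = -5*(-31 + 1078) = -5*1047 = -5235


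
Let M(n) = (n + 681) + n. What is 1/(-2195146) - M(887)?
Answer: -5389083431/2195146 ≈ -2455.0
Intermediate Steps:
M(n) = 681 + 2*n (M(n) = (681 + n) + n = 681 + 2*n)
1/(-2195146) - M(887) = 1/(-2195146) - (681 + 2*887) = -1/2195146 - (681 + 1774) = -1/2195146 - 1*2455 = -1/2195146 - 2455 = -5389083431/2195146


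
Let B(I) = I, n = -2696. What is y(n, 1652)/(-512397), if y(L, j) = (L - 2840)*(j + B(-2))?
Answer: 3044800/170799 ≈ 17.827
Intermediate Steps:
y(L, j) = (-2840 + L)*(-2 + j) (y(L, j) = (L - 2840)*(j - 2) = (-2840 + L)*(-2 + j))
y(n, 1652)/(-512397) = (5680 - 2840*1652 - 2*(-2696) - 2696*1652)/(-512397) = (5680 - 4691680 + 5392 - 4453792)*(-1/512397) = -9134400*(-1/512397) = 3044800/170799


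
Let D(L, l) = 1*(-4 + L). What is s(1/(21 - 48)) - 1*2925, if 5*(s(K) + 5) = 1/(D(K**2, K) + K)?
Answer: -43101029/14710 ≈ -2930.1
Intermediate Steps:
D(L, l) = -4 + L
s(K) = -5 + 1/(5*(-4 + K + K**2)) (s(K) = -5 + 1/(5*((-4 + K**2) + K)) = -5 + 1/(5*(-4 + K + K**2)))
s(1/(21 - 48)) - 1*2925 = (101/5 - 5/(21 - 48) - 5/(21 - 48)**2)/(-4 + 1/(21 - 48) + (1/(21 - 48))**2) - 1*2925 = (101/5 - 5/(-27) - 5*(1/(-27))**2)/(-4 + 1/(-27) + (1/(-27))**2) - 2925 = (101/5 - 5*(-1/27) - 5*(-1/27)**2)/(-4 - 1/27 + (-1/27)**2) - 2925 = (101/5 + 5/27 - 5*1/729)/(-4 - 1/27 + 1/729) - 2925 = (101/5 + 5/27 - 5/729)/(-2942/729) - 2925 = -729/2942*74279/3645 - 2925 = -74279/14710 - 2925 = -43101029/14710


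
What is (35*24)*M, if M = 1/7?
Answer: 120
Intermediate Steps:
M = ⅐ ≈ 0.14286
(35*24)*M = (35*24)*(⅐) = 840*(⅐) = 120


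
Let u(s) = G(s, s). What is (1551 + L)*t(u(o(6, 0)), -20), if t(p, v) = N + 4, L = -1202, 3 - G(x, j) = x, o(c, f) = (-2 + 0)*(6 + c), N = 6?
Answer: 3490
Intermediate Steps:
o(c, f) = -12 - 2*c (o(c, f) = -2*(6 + c) = -12 - 2*c)
G(x, j) = 3 - x
u(s) = 3 - s
t(p, v) = 10 (t(p, v) = 6 + 4 = 10)
(1551 + L)*t(u(o(6, 0)), -20) = (1551 - 1202)*10 = 349*10 = 3490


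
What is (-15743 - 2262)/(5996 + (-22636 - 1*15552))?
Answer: 18005/32192 ≈ 0.55930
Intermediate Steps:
(-15743 - 2262)/(5996 + (-22636 - 1*15552)) = -18005/(5996 + (-22636 - 15552)) = -18005/(5996 - 38188) = -18005/(-32192) = -18005*(-1/32192) = 18005/32192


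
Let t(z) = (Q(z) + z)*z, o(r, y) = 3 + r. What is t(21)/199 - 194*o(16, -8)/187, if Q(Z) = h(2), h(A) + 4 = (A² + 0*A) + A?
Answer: -643193/37213 ≈ -17.284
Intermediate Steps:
h(A) = -4 + A + A² (h(A) = -4 + ((A² + 0*A) + A) = -4 + ((A² + 0) + A) = -4 + (A² + A) = -4 + (A + A²) = -4 + A + A²)
Q(Z) = 2 (Q(Z) = -4 + 2 + 2² = -4 + 2 + 4 = 2)
t(z) = z*(2 + z) (t(z) = (2 + z)*z = z*(2 + z))
t(21)/199 - 194*o(16, -8)/187 = (21*(2 + 21))/199 - 194/(187/(3 + 16)) = (21*23)*(1/199) - 194/(187/19) = 483*(1/199) - 194/(187*(1/19)) = 483/199 - 194/187/19 = 483/199 - 194*19/187 = 483/199 - 3686/187 = -643193/37213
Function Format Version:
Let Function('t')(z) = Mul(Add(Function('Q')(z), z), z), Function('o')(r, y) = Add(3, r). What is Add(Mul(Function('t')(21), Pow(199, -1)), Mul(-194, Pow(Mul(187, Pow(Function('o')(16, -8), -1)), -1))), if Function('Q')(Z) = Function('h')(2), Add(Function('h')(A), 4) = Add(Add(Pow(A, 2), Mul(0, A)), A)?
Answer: Rational(-643193, 37213) ≈ -17.284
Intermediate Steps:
Function('h')(A) = Add(-4, A, Pow(A, 2)) (Function('h')(A) = Add(-4, Add(Add(Pow(A, 2), Mul(0, A)), A)) = Add(-4, Add(Add(Pow(A, 2), 0), A)) = Add(-4, Add(Pow(A, 2), A)) = Add(-4, Add(A, Pow(A, 2))) = Add(-4, A, Pow(A, 2)))
Function('Q')(Z) = 2 (Function('Q')(Z) = Add(-4, 2, Pow(2, 2)) = Add(-4, 2, 4) = 2)
Function('t')(z) = Mul(z, Add(2, z)) (Function('t')(z) = Mul(Add(2, z), z) = Mul(z, Add(2, z)))
Add(Mul(Function('t')(21), Pow(199, -1)), Mul(-194, Pow(Mul(187, Pow(Function('o')(16, -8), -1)), -1))) = Add(Mul(Mul(21, Add(2, 21)), Pow(199, -1)), Mul(-194, Pow(Mul(187, Pow(Add(3, 16), -1)), -1))) = Add(Mul(Mul(21, 23), Rational(1, 199)), Mul(-194, Pow(Mul(187, Pow(19, -1)), -1))) = Add(Mul(483, Rational(1, 199)), Mul(-194, Pow(Mul(187, Rational(1, 19)), -1))) = Add(Rational(483, 199), Mul(-194, Pow(Rational(187, 19), -1))) = Add(Rational(483, 199), Mul(-194, Rational(19, 187))) = Add(Rational(483, 199), Rational(-3686, 187)) = Rational(-643193, 37213)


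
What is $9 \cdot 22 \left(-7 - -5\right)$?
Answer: $-396$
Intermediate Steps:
$9 \cdot 22 \left(-7 - -5\right) = 198 \left(-7 + 5\right) = 198 \left(-2\right) = -396$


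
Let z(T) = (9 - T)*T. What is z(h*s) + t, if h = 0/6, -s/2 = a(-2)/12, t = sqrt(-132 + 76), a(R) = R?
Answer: 2*I*sqrt(14) ≈ 7.4833*I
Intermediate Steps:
t = 2*I*sqrt(14) (t = sqrt(-56) = 2*I*sqrt(14) ≈ 7.4833*I)
s = 1/3 (s = -(-4)/12 = -2*(-1/6) = 1/3 ≈ 0.33333)
h = 0 (h = 0*(1/6) = 0)
z(T) = T*(9 - T)
z(h*s) + t = (0*(1/3))*(9 - 0/3) + 2*I*sqrt(14) = 0*(9 - 1*0) + 2*I*sqrt(14) = 0*(9 + 0) + 2*I*sqrt(14) = 0*9 + 2*I*sqrt(14) = 0 + 2*I*sqrt(14) = 2*I*sqrt(14)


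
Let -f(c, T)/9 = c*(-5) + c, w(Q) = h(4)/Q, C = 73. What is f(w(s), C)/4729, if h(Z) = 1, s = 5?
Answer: 36/23645 ≈ 0.0015225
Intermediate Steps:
w(Q) = 1/Q
f(c, T) = 36*c (f(c, T) = -9*(c*(-5) + c) = -9*(-5*c + c) = -(-36)*c = 36*c)
f(w(s), C)/4729 = (36/5)/4729 = (36*(⅕))*(1/4729) = (36/5)*(1/4729) = 36/23645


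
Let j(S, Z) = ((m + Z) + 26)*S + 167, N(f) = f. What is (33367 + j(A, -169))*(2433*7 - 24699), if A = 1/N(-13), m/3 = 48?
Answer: -3342795588/13 ≈ -2.5714e+8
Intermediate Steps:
m = 144 (m = 3*48 = 144)
A = -1/13 (A = 1/(-13) = -1/13 ≈ -0.076923)
j(S, Z) = 167 + S*(170 + Z) (j(S, Z) = ((144 + Z) + 26)*S + 167 = (170 + Z)*S + 167 = S*(170 + Z) + 167 = 167 + S*(170 + Z))
(33367 + j(A, -169))*(2433*7 - 24699) = (33367 + (167 + 170*(-1/13) - 1/13*(-169)))*(2433*7 - 24699) = (33367 + (167 - 170/13 + 13))*(17031 - 24699) = (33367 + 2170/13)*(-7668) = (435941/13)*(-7668) = -3342795588/13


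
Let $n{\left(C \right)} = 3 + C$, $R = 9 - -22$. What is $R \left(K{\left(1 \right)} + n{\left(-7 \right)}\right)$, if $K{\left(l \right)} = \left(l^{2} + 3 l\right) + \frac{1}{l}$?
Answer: $31$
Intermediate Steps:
$R = 31$ ($R = 9 + 22 = 31$)
$K{\left(l \right)} = \frac{1}{l} + l^{2} + 3 l$
$R \left(K{\left(1 \right)} + n{\left(-7 \right)}\right) = 31 \left(\frac{1 + 1^{2} \left(3 + 1\right)}{1} + \left(3 - 7\right)\right) = 31 \left(1 \left(1 + 1 \cdot 4\right) - 4\right) = 31 \left(1 \left(1 + 4\right) - 4\right) = 31 \left(1 \cdot 5 - 4\right) = 31 \left(5 - 4\right) = 31 \cdot 1 = 31$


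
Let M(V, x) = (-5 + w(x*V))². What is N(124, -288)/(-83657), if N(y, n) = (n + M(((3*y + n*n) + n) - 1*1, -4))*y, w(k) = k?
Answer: -13677081515644/83657 ≈ -1.6349e+8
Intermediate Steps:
M(V, x) = (-5 + V*x)² (M(V, x) = (-5 + x*V)² = (-5 + V*x)²)
N(y, n) = y*(n + (-1 - 12*y - 4*n - 4*n²)²) (N(y, n) = (n + (-5 + (((3*y + n*n) + n) - 1*1)*(-4))²)*y = (n + (-5 + (((3*y + n²) + n) - 1)*(-4))²)*y = (n + (-5 + (((n² + 3*y) + n) - 1)*(-4))²)*y = (n + (-5 + ((n + n² + 3*y) - 1)*(-4))²)*y = (n + (-5 + (-1 + n + n² + 3*y)*(-4))²)*y = (n + (-5 + (4 - 12*y - 4*n - 4*n²))²)*y = (n + (-1 - 12*y - 4*n - 4*n²)²)*y = y*(n + (-1 - 12*y - 4*n - 4*n²)²))
N(124, -288)/(-83657) = (124*(-288 + (1 + 4*(-288) + 4*(-288)² + 12*124)²))/(-83657) = (124*(-288 + (1 - 1152 + 4*82944 + 1488)²))*(-1/83657) = (124*(-288 + (1 - 1152 + 331776 + 1488)²))*(-1/83657) = (124*(-288 + 332113²))*(-1/83657) = (124*(-288 + 110299044769))*(-1/83657) = (124*110299044481)*(-1/83657) = 13677081515644*(-1/83657) = -13677081515644/83657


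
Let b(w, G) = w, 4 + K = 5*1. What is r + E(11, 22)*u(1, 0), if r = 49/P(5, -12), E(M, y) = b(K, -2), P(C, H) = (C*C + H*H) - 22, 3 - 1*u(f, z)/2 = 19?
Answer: -95/3 ≈ -31.667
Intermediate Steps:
u(f, z) = -32 (u(f, z) = 6 - 2*19 = 6 - 38 = -32)
P(C, H) = -22 + C² + H² (P(C, H) = (C² + H²) - 22 = -22 + C² + H²)
K = 1 (K = -4 + 5*1 = -4 + 5 = 1)
E(M, y) = 1
r = ⅓ (r = 49/(-22 + 5² + (-12)²) = 49/(-22 + 25 + 144) = 49/147 = 49*(1/147) = ⅓ ≈ 0.33333)
r + E(11, 22)*u(1, 0) = ⅓ + 1*(-32) = ⅓ - 32 = -95/3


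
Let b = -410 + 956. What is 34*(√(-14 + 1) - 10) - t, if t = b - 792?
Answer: -94 + 34*I*√13 ≈ -94.0 + 122.59*I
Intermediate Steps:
b = 546
t = -246 (t = 546 - 792 = -246)
34*(√(-14 + 1) - 10) - t = 34*(√(-14 + 1) - 10) - 1*(-246) = 34*(√(-13) - 10) + 246 = 34*(I*√13 - 10) + 246 = 34*(-10 + I*√13) + 246 = (-340 + 34*I*√13) + 246 = -94 + 34*I*√13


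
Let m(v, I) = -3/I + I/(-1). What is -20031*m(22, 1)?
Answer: 80124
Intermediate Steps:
m(v, I) = -I - 3/I (m(v, I) = -3/I + I*(-1) = -3/I - I = -I - 3/I)
-20031*m(22, 1) = -20031*(-1*1 - 3/1) = -20031*(-1 - 3*1) = -20031*(-1 - 3) = -20031*(-4) = 80124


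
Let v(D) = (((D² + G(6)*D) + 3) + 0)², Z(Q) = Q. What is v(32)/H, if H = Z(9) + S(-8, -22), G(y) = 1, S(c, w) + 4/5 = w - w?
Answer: 5607405/41 ≈ 1.3677e+5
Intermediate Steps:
S(c, w) = -⅘ (S(c, w) = -⅘ + (w - w) = -⅘ + 0 = -⅘)
H = 41/5 (H = 9 - ⅘ = 41/5 ≈ 8.2000)
v(D) = (3 + D + D²)² (v(D) = (((D² + 1*D) + 3) + 0)² = (((D² + D) + 3) + 0)² = (((D + D²) + 3) + 0)² = ((3 + D + D²) + 0)² = (3 + D + D²)²)
v(32)/H = (3 + 32 + 32²)²/(41/5) = (3 + 32 + 1024)²*(5/41) = 1059²*(5/41) = 1121481*(5/41) = 5607405/41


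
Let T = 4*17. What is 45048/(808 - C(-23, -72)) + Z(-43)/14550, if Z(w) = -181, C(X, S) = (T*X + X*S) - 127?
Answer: 218431939/4088550 ≈ 53.425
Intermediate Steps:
T = 68
C(X, S) = -127 + 68*X + S*X (C(X, S) = (68*X + X*S) - 127 = (68*X + S*X) - 127 = -127 + 68*X + S*X)
45048/(808 - C(-23, -72)) + Z(-43)/14550 = 45048/(808 - (-127 + 68*(-23) - 72*(-23))) - 181/14550 = 45048/(808 - (-127 - 1564 + 1656)) - 181*1/14550 = 45048/(808 - 1*(-35)) - 181/14550 = 45048/(808 + 35) - 181/14550 = 45048/843 - 181/14550 = 45048*(1/843) - 181/14550 = 15016/281 - 181/14550 = 218431939/4088550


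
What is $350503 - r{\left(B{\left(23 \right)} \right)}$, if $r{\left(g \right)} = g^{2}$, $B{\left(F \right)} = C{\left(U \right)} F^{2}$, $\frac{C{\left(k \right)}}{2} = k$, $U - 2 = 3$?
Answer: $-27633597$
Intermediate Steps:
$U = 5$ ($U = 2 + 3 = 5$)
$C{\left(k \right)} = 2 k$
$B{\left(F \right)} = 10 F^{2}$ ($B{\left(F \right)} = 2 \cdot 5 F^{2} = 10 F^{2}$)
$350503 - r{\left(B{\left(23 \right)} \right)} = 350503 - \left(10 \cdot 23^{2}\right)^{2} = 350503 - \left(10 \cdot 529\right)^{2} = 350503 - 5290^{2} = 350503 - 27984100 = -27633597$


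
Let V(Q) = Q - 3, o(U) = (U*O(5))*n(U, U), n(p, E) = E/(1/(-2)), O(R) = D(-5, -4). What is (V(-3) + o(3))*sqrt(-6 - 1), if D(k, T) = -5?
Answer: 84*I*sqrt(7) ≈ 222.24*I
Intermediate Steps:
O(R) = -5
n(p, E) = -2*E (n(p, E) = E/(-1/2) = E*(-2) = -2*E)
o(U) = 10*U**2 (o(U) = (U*(-5))*(-2*U) = (-5*U)*(-2*U) = 10*U**2)
V(Q) = -3 + Q
(V(-3) + o(3))*sqrt(-6 - 1) = ((-3 - 3) + 10*3**2)*sqrt(-6 - 1) = (-6 + 10*9)*sqrt(-7) = (-6 + 90)*(I*sqrt(7)) = 84*(I*sqrt(7)) = 84*I*sqrt(7)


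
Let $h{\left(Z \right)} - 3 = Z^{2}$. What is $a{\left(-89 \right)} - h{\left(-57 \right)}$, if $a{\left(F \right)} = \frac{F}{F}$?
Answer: $-3251$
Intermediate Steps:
$a{\left(F \right)} = 1$
$h{\left(Z \right)} = 3 + Z^{2}$
$a{\left(-89 \right)} - h{\left(-57 \right)} = 1 - \left(3 + \left(-57\right)^{2}\right) = 1 - \left(3 + 3249\right) = 1 - 3252 = -3251$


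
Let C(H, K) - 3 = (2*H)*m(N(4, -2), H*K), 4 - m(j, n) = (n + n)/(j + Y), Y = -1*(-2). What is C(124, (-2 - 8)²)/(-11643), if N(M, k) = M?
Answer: 3072215/34929 ≈ 87.956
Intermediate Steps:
Y = 2
m(j, n) = 4 - 2*n/(2 + j) (m(j, n) = 4 - (n + n)/(j + 2) = 4 - 2*n/(2 + j))
C(H, K) = 3 + 2*H*(4 - H*K/3) (C(H, K) = 3 + (2*H)*(2*(4 - H*K + 2*4)/(2 + 4)) = 3 + (2*H)*(2*(4 - H*K + 8)/6) = 3 + (2*H)*(2*(⅙)*(12 - H*K)) = 3 + (2*H)*(4 - H*K/3) = 3 + 2*H*(4 - H*K/3))
C(124, (-2 - 8)²)/(-11643) = (3 - ⅔*124*(-12 + 124*(-2 - 8)²))/(-11643) = (3 - ⅔*124*(-12 + 124*(-10)²))*(-1/11643) = (3 - ⅔*124*(-12 + 124*100))*(-1/11643) = (3 - ⅔*124*(-12 + 12400))*(-1/11643) = (3 - ⅔*124*12388)*(-1/11643) = (3 - 3072224/3)*(-1/11643) = -3072215/3*(-1/11643) = 3072215/34929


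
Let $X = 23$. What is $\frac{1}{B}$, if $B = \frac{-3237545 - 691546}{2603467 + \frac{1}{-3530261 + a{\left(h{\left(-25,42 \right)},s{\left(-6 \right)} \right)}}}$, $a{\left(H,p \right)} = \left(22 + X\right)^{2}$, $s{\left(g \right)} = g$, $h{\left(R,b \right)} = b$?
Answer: $- \frac{9185645994211}{13862760313476} \approx -0.66261$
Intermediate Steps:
$a{\left(H,p \right)} = 2025$ ($a{\left(H,p \right)} = \left(22 + 23\right)^{2} = 45^{2} = 2025$)
$B = - \frac{13862760313476}{9185645994211}$ ($B = \frac{-3237545 - 691546}{2603467 + \frac{1}{-3530261 + 2025}} = - \frac{3929091}{2603467 + \frac{1}{-3528236}} = - \frac{3929091}{2603467 - \frac{1}{3528236}} = - \frac{3929091}{\frac{9185645994211}{3528236}} = \left(-3929091\right) \frac{3528236}{9185645994211} = - \frac{13862760313476}{9185645994211} \approx -1.5092$)
$\frac{1}{B} = \frac{1}{- \frac{13862760313476}{9185645994211}} = - \frac{9185645994211}{13862760313476}$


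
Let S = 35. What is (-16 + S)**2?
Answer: 361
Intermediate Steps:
(-16 + S)**2 = (-16 + 35)**2 = 19**2 = 361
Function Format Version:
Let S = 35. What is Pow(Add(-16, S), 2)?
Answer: 361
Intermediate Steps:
Pow(Add(-16, S), 2) = Pow(Add(-16, 35), 2) = Pow(19, 2) = 361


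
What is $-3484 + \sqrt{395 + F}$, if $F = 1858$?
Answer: $-3484 + \sqrt{2253} \approx -3436.5$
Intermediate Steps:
$-3484 + \sqrt{395 + F} = -3484 + \sqrt{395 + 1858} = -3484 + \sqrt{2253}$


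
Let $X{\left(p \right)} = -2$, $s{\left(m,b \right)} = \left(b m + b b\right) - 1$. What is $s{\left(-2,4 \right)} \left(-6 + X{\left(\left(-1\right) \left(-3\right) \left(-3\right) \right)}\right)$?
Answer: $-56$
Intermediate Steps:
$s{\left(m,b \right)} = -1 + b^{2} + b m$ ($s{\left(m,b \right)} = \left(b m + b^{2}\right) - 1 = \left(b^{2} + b m\right) - 1 = -1 + b^{2} + b m$)
$s{\left(-2,4 \right)} \left(-6 + X{\left(\left(-1\right) \left(-3\right) \left(-3\right) \right)}\right) = \left(-1 + 4^{2} + 4 \left(-2\right)\right) \left(-6 - 2\right) = \left(-1 + 16 - 8\right) \left(-8\right) = 7 \left(-8\right) = -56$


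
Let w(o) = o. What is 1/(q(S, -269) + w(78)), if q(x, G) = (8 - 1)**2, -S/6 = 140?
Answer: 1/127 ≈ 0.0078740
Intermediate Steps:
S = -840 (S = -6*140 = -840)
q(x, G) = 49 (q(x, G) = 7**2 = 49)
1/(q(S, -269) + w(78)) = 1/(49 + 78) = 1/127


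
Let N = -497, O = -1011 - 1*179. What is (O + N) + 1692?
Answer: 5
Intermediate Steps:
O = -1190 (O = -1011 - 179 = -1190)
(O + N) + 1692 = (-1190 - 497) + 1692 = -1687 + 1692 = 5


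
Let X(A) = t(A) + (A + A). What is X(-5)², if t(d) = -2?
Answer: 144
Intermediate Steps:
X(A) = -2 + 2*A (X(A) = -2 + (A + A) = -2 + 2*A)
X(-5)² = (-2 + 2*(-5))² = (-2 - 10)² = (-12)² = 144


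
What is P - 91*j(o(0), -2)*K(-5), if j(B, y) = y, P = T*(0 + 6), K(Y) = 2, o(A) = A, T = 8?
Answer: 412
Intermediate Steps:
P = 48 (P = 8*(0 + 6) = 8*6 = 48)
P - 91*j(o(0), -2)*K(-5) = 48 - (-182)*2 = 48 - 91*(-4) = 48 + 364 = 412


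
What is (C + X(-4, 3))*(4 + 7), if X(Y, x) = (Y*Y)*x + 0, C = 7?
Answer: 605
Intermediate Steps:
X(Y, x) = x*Y² (X(Y, x) = Y²*x + 0 = x*Y² + 0 = x*Y²)
(C + X(-4, 3))*(4 + 7) = (7 + 3*(-4)²)*(4 + 7) = (7 + 3*16)*11 = (7 + 48)*11 = 55*11 = 605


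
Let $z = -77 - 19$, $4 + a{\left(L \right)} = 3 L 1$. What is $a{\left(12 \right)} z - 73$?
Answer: $-3145$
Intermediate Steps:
$a{\left(L \right)} = -4 + 3 L$ ($a{\left(L \right)} = -4 + 3 L 1 = -4 + 3 L$)
$z = -96$ ($z = -77 - 19 = -96$)
$a{\left(12 \right)} z - 73 = \left(-4 + 3 \cdot 12\right) \left(-96\right) - 73 = \left(-4 + 36\right) \left(-96\right) - 73 = 32 \left(-96\right) - 73 = -3072 - 73 = -3145$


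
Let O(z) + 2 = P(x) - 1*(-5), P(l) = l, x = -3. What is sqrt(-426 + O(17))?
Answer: I*sqrt(426) ≈ 20.64*I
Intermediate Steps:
O(z) = 0 (O(z) = -2 + (-3 - 1*(-5)) = -2 + (-3 + 5) = -2 + 2 = 0)
sqrt(-426 + O(17)) = sqrt(-426 + 0) = sqrt(-426) = I*sqrt(426)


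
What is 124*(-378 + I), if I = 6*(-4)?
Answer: -49848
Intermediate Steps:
I = -24
124*(-378 + I) = 124*(-378 - 24) = 124*(-402) = -49848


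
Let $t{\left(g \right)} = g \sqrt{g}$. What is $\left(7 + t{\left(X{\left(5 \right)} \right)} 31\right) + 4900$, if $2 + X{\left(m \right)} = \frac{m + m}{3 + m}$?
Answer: $4907 - \frac{93 i \sqrt{3}}{8} \approx 4907.0 - 20.135 i$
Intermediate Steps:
$X{\left(m \right)} = -2 + \frac{2 m}{3 + m}$ ($X{\left(m \right)} = -2 + \frac{m + m}{3 + m} = -2 + \frac{2 m}{3 + m}$)
$t{\left(g \right)} = g^{\frac{3}{2}}$
$\left(7 + t{\left(X{\left(5 \right)} \right)} 31\right) + 4900 = \left(7 + \left(- \frac{6}{3 + 5}\right)^{\frac{3}{2}} \cdot 31\right) + 4900 = \left(7 + \left(- \frac{6}{8}\right)^{\frac{3}{2}} \cdot 31\right) + 4900 = \left(7 + \left(\left(-6\right) \frac{1}{8}\right)^{\frac{3}{2}} \cdot 31\right) + 4900 = \left(7 + \left(- \frac{3}{4}\right)^{\frac{3}{2}} \cdot 31\right) + 4900 = \left(7 + - \frac{3 i \sqrt{3}}{8} \cdot 31\right) + 4900 = \left(7 - \frac{93 i \sqrt{3}}{8}\right) + 4900 = 4907 - \frac{93 i \sqrt{3}}{8}$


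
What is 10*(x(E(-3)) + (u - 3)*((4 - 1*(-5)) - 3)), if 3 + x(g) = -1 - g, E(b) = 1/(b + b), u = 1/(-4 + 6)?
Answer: -565/3 ≈ -188.33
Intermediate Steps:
u = ½ (u = 1/2 = ½ ≈ 0.50000)
E(b) = 1/(2*b)
x(g) = -4 - g (x(g) = -3 + (-1 - g) = -4 - g)
10*(x(E(-3)) + (u - 3)*((4 - 1*(-5)) - 3)) = 10*((-4 - 1/(2*(-3))) + (½ - 3)*((4 - 1*(-5)) - 3)) = 10*((-4 - (-1)/(2*3)) - 5*((4 + 5) - 3)/2) = 10*((-4 - 1*(-⅙)) - 5*(9 - 3)/2) = 10*((-4 + ⅙) - 5/2*6) = 10*(-23/6 - 15) = 10*(-113/6) = -565/3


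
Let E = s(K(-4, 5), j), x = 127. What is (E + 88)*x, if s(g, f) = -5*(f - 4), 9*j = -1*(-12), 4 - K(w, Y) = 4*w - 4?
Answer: 38608/3 ≈ 12869.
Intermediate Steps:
K(w, Y) = 8 - 4*w (K(w, Y) = 4 - (4*w - 4) = 4 - (-4 + 4*w) = 4 + (4 - 4*w) = 8 - 4*w)
j = 4/3 (j = (-1*(-12))/9 = (⅑)*12 = 4/3 ≈ 1.3333)
s(g, f) = 20 - 5*f (s(g, f) = -5*(-4 + f) = 20 - 5*f)
E = 40/3 (E = 20 - 5*4/3 = 20 - 20/3 = 40/3 ≈ 13.333)
(E + 88)*x = (40/3 + 88)*127 = (304/3)*127 = 38608/3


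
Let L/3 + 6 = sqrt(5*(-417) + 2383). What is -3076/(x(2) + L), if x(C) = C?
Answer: -24608/1213 - 4614*sqrt(298)/1213 ≈ -85.951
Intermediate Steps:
L = -18 + 3*sqrt(298) (L = -18 + 3*sqrt(5*(-417) + 2383) = -18 + 3*sqrt(-2085 + 2383) = -18 + 3*sqrt(298) ≈ 33.788)
-3076/(x(2) + L) = -3076/(2 + (-18 + 3*sqrt(298))) = -3076/(-16 + 3*sqrt(298))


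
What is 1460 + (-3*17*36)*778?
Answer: -1426948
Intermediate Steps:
1460 + (-3*17*36)*778 = 1460 - 51*36*778 = 1460 - 1836*778 = 1460 - 1428408 = -1426948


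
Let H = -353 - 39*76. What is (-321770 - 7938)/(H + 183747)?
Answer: -164854/90215 ≈ -1.8273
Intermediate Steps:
H = -3317 (H = -353 - 2964 = -3317)
(-321770 - 7938)/(H + 183747) = (-321770 - 7938)/(-3317 + 183747) = -329708/180430 = -329708*1/180430 = -164854/90215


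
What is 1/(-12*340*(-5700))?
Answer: 1/23256000 ≈ 4.3000e-8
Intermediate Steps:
1/(-12*340*(-5700)) = -1/5700/(-4080) = -1/4080*(-1/5700) = 1/23256000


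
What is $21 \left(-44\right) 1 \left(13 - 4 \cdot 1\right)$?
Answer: $-8316$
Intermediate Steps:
$21 \left(-44\right) 1 \left(13 - 4 \cdot 1\right) = - 924 \cdot 1 \left(13 - 4\right) = - 924 \cdot 1 \cdot 9 = \left(-924\right) 9 = -8316$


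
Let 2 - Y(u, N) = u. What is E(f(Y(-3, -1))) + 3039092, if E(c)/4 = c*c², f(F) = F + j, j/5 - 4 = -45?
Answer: -28960908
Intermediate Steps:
j = -205 (j = 20 + 5*(-45) = 20 - 225 = -205)
Y(u, N) = 2 - u
f(F) = -205 + F (f(F) = F - 205 = -205 + F)
E(c) = 4*c³ (E(c) = 4*(c*c²) = 4*c³)
E(f(Y(-3, -1))) + 3039092 = 4*(-205 + (2 - 1*(-3)))³ + 3039092 = 4*(-205 + (2 + 3))³ + 3039092 = 4*(-205 + 5)³ + 3039092 = 4*(-200)³ + 3039092 = 4*(-8000000) + 3039092 = -32000000 + 3039092 = -28960908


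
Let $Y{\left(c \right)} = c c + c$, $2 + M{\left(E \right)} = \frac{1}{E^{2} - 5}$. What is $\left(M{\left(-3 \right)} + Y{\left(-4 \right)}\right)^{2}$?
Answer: $\frac{1681}{16} \approx 105.06$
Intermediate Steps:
$M{\left(E \right)} = -2 + \frac{1}{-5 + E^{2}}$ ($M{\left(E \right)} = -2 + \frac{1}{E^{2} - 5} = -2 + \frac{1}{-5 + E^{2}}$)
$Y{\left(c \right)} = c + c^{2}$ ($Y{\left(c \right)} = c^{2} + c = c + c^{2}$)
$\left(M{\left(-3 \right)} + Y{\left(-4 \right)}\right)^{2} = \left(\frac{11 - 2 \left(-3\right)^{2}}{-5 + \left(-3\right)^{2}} - 4 \left(1 - 4\right)\right)^{2} = \left(\frac{11 - 18}{-5 + 9} - -12\right)^{2} = \left(\frac{11 - 18}{4} + 12\right)^{2} = \left(\frac{1}{4} \left(-7\right) + 12\right)^{2} = \left(- \frac{7}{4} + 12\right)^{2} = \left(\frac{41}{4}\right)^{2} = \frac{1681}{16}$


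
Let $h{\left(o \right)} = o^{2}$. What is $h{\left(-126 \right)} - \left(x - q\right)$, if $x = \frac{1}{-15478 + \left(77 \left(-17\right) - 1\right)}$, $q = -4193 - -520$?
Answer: $\frac{204863965}{16788} \approx 12203.0$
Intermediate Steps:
$q = -3673$ ($q = -4193 + 520 = -3673$)
$x = - \frac{1}{16788}$ ($x = \frac{1}{-15478 - 1310} = \frac{1}{-16788} = - \frac{1}{16788} \approx -5.9566 \cdot 10^{-5}$)
$h{\left(-126 \right)} - \left(x - q\right) = \left(-126\right)^{2} - \left(- \frac{1}{16788} - -3673\right) = 15876 - \left(- \frac{1}{16788} + 3673\right) = 15876 - \frac{61662323}{16788} = \frac{204863965}{16788}$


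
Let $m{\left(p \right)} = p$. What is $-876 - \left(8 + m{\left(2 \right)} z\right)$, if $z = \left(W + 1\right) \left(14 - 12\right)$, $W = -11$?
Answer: $-844$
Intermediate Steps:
$z = -20$ ($z = \left(-11 + 1\right) \left(14 - 12\right) = \left(-10\right) 2 = -20$)
$-876 - \left(8 + m{\left(2 \right)} z\right) = -876 - \left(8 + 2 \left(-20\right)\right) = -876 - \left(8 - 40\right) = -876 - -32 = -876 + 32 = -844$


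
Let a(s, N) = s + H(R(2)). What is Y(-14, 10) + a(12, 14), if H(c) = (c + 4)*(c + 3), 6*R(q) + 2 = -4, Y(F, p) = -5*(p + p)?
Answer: -82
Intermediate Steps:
Y(F, p) = -10*p
R(q) = -1 (R(q) = -⅓ + (⅙)*(-4) = -⅓ - ⅔ = -1)
H(c) = (3 + c)*(4 + c) (H(c) = (4 + c)*(3 + c) = (3 + c)*(4 + c))
a(s, N) = 6 + s (a(s, N) = s + (12 + (-1)² + 7*(-1)) = s + (12 + 1 - 7) = s + 6 = 6 + s)
Y(-14, 10) + a(12, 14) = -10*10 + (6 + 12) = -100 + 18 = -82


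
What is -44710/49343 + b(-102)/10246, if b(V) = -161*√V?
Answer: -44710/49343 - 161*I*√102/10246 ≈ -0.90611 - 0.1587*I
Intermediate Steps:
-44710/49343 + b(-102)/10246 = -44710/49343 - 161*I*√102/10246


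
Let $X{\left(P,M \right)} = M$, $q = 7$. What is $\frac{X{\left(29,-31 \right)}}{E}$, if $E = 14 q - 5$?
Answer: $- \frac{1}{3} \approx -0.33333$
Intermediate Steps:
$E = 93$ ($E = 14 \cdot 7 - 5 = 98 - 5 = 93$)
$\frac{X{\left(29,-31 \right)}}{E} = - \frac{31}{93} = \left(-31\right) \frac{1}{93} = - \frac{1}{3}$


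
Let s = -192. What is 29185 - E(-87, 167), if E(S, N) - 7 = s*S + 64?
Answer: 12410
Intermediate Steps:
E(S, N) = 71 - 192*S (E(S, N) = 7 + (-192*S + 64) = 7 + (64 - 192*S) = 71 - 192*S)
29185 - E(-87, 167) = 29185 - (71 - 192*(-87)) = 29185 - (71 + 16704) = 29185 - 1*16775 = 29185 - 16775 = 12410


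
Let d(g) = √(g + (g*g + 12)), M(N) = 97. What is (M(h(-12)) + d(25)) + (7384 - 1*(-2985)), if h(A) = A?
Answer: 10466 + √662 ≈ 10492.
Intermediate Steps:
d(g) = √(12 + g + g²) (d(g) = √(g + (g² + 12)) = √(g + (12 + g²)) = √(12 + g + g²))
(M(h(-12)) + d(25)) + (7384 - 1*(-2985)) = (97 + √(12 + 25 + 25²)) + (7384 - 1*(-2985)) = (97 + √(12 + 25 + 625)) + (7384 + 2985) = (97 + √662) + 10369 = 10466 + √662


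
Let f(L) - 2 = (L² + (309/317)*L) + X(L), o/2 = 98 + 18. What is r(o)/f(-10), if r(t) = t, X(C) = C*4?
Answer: 18386/4141 ≈ 4.4400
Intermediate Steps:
X(C) = 4*C
o = 232 (o = 2*(98 + 18) = 2*116 = 232)
f(L) = 2 + L² + 1577*L/317 (f(L) = 2 + ((L² + (309/317)*L) + 4*L) = 2 + ((L² + (309*(1/317))*L) + 4*L) = 2 + ((L² + 309*L/317) + 4*L) = 2 + (L² + 1577*L/317) = 2 + L² + 1577*L/317)
r(o)/f(-10) = 232/(2 + (-10)² + (1577/317)*(-10)) = 232/(2 + 100 - 15770/317) = 232/(16564/317) = 232*(317/16564) = 18386/4141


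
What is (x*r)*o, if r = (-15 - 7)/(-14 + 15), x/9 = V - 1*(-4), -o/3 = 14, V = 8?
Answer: 99792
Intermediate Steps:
o = -42 (o = -3*14 = -42)
x = 108 (x = 9*(8 - 1*(-4)) = 9*(8 + 4) = 9*12 = 108)
r = -22 (r = -22/1 = -22*1 = -22)
(x*r)*o = (108*(-22))*(-42) = -2376*(-42) = 99792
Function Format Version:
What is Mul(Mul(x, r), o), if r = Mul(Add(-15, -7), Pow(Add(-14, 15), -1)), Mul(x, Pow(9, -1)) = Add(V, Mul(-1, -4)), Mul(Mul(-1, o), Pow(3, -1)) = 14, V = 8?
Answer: 99792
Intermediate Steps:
o = -42 (o = Mul(-3, 14) = -42)
x = 108 (x = Mul(9, Add(8, Mul(-1, -4))) = Mul(9, Add(8, 4)) = Mul(9, 12) = 108)
r = -22 (r = Mul(-22, Pow(1, -1)) = Mul(-22, 1) = -22)
Mul(Mul(x, r), o) = Mul(Mul(108, -22), -42) = Mul(-2376, -42) = 99792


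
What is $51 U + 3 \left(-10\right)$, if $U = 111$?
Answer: $5631$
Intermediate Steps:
$51 U + 3 \left(-10\right) = 51 \cdot 111 + 3 \left(-10\right) = 5661 - 30 = 5631$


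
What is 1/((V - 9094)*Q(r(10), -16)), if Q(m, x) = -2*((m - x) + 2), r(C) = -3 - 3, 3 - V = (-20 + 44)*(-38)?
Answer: 1/196296 ≈ 5.0943e-6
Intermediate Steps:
V = 915 (V = 3 - (-20 + 44)*(-38) = 3 - 24*(-38) = 3 - 1*(-912) = 3 + 912 = 915)
r(C) = -6
Q(m, x) = -4 - 2*m + 2*x (Q(m, x) = -2*(2 + m - x) = -4 - 2*m + 2*x)
1/((V - 9094)*Q(r(10), -16)) = 1/((915 - 9094)*(-4 - 2*(-6) + 2*(-16))) = 1/((-8179)*(-4 + 12 - 32)) = -1/8179/(-24) = -1/8179*(-1/24) = 1/196296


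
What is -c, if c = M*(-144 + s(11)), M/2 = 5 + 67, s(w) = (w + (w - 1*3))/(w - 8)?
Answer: 19824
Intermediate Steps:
s(w) = (-3 + 2*w)/(-8 + w) (s(w) = (w + (w - 3))/(-8 + w) = (w + (-3 + w))/(-8 + w) = (-3 + 2*w)/(-8 + w))
M = 144 (M = 2*(5 + 67) = 2*72 = 144)
c = -19824 (c = 144*(-144 + (-3 + 2*11)/(-8 + 11)) = 144*(-144 + (-3 + 22)/3) = 144*(-144 + (⅓)*19) = 144*(-144 + 19/3) = 144*(-413/3) = -19824)
-c = -1*(-19824) = 19824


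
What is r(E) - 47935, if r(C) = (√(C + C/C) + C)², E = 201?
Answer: -7332 + 402*√202 ≈ -1618.5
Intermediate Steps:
r(C) = (C + √(1 + C))² (r(C) = (√(C + 1) + C)² = (√(1 + C) + C)² = (C + √(1 + C))²)
r(E) - 47935 = (201 + √(1 + 201))² - 47935 = (201 + √202)² - 47935 = -47935 + (201 + √202)²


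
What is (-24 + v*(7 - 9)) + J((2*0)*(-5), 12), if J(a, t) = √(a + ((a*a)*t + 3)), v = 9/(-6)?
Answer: -21 + √3 ≈ -19.268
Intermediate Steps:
v = -3/2 (v = 9*(-⅙) = -3/2 ≈ -1.5000)
J(a, t) = √(3 + a + t*a²) (J(a, t) = √(a + (a²*t + 3)) = √(a + (t*a² + 3)) = √(a + (3 + t*a²)) = √(3 + a + t*a²))
(-24 + v*(7 - 9)) + J((2*0)*(-5), 12) = (-24 - 3*(7 - 9)/2) + √(3 + (2*0)*(-5) + 12*((2*0)*(-5))²) = (-24 - 3/2*(-2)) + √(3 + 0*(-5) + 12*(0*(-5))²) = (-24 + 3) + √(3 + 0 + 12*0²) = -21 + √(3 + 0 + 12*0) = -21 + √(3 + 0 + 0) = -21 + √3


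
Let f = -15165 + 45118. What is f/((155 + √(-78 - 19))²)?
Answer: 29953/(155 + I*√97)² ≈ 1.2317 - 0.15717*I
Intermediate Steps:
f = 29953
f/((155 + √(-78 - 19))²) = 29953/((155 + √(-78 - 19))²) = 29953/((155 + √(-97))²) = 29953/((155 + I*√97)²) = 29953/(155 + I*√97)²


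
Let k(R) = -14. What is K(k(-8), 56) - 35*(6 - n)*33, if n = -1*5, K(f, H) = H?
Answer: -12649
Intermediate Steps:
n = -5
K(k(-8), 56) - 35*(6 - n)*33 = 56 - 35*(6 - 1*(-5))*33 = 56 - 35*(6 + 5)*33 = 56 - 35*11*33 = 56 - 385*33 = 56 - 1*12705 = 56 - 12705 = -12649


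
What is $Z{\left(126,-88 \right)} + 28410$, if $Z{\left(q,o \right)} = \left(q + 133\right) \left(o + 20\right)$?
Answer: $10798$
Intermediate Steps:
$Z{\left(q,o \right)} = \left(20 + o\right) \left(133 + q\right)$ ($Z{\left(q,o \right)} = \left(133 + q\right) \left(20 + o\right) = \left(20 + o\right) \left(133 + q\right)$)
$Z{\left(126,-88 \right)} + 28410 = \left(2660 + 20 \cdot 126 + 133 \left(-88\right) - 11088\right) + 28410 = \left(2660 + 2520 - 11704 - 11088\right) + 28410 = -17612 + 28410 = 10798$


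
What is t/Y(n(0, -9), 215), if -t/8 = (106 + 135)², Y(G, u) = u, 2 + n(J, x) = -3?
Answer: -464648/215 ≈ -2161.2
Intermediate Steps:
n(J, x) = -5 (n(J, x) = -2 - 3 = -5)
t = -464648 (t = -8*(106 + 135)² = -8*241² = -8*58081 = -464648)
t/Y(n(0, -9), 215) = -464648/215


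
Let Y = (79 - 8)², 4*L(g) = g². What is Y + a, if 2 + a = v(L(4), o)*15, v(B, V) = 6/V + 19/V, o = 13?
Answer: 65882/13 ≈ 5067.8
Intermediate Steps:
L(g) = g²/4
Y = 5041 (Y = 71² = 5041)
v(B, V) = 25/V
a = 349/13 (a = -2 + (25/13)*15 = -2 + 375/13 = 349/13 ≈ 26.846)
Y + a = 5041 + 349/13 = 65882/13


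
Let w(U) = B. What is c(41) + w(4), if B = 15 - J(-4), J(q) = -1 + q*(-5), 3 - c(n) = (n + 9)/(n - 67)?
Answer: 12/13 ≈ 0.92308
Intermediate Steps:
c(n) = 3 - (9 + n)/(-67 + n) (c(n) = 3 - (n + 9)/(n - 67) = 3 - (9 + n)/(-67 + n))
J(q) = -1 - 5*q
B = -4 (B = 15 - (-1 - 5*(-4)) = 15 - (-1 + 20) = 15 - 1*19 = 15 - 19 = -4)
w(U) = -4
c(41) + w(4) = 2*(-105 + 41)/(-67 + 41) - 4 = 2*(-64)/(-26) - 4 = 2*(-1/26)*(-64) - 4 = 64/13 - 4 = 12/13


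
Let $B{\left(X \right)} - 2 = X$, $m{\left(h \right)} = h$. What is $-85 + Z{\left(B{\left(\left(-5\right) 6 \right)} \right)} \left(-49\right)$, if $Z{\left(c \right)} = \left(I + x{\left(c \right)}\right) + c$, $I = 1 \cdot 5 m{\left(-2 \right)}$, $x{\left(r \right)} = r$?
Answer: $3149$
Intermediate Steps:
$B{\left(X \right)} = 2 + X$
$I = -10$ ($I = 1 \cdot 5 \left(-2\right) = 5 \left(-2\right) = -10$)
$Z{\left(c \right)} = -10 + 2 c$ ($Z{\left(c \right)} = \left(-10 + c\right) + c = -10 + 2 c$)
$-85 + Z{\left(B{\left(\left(-5\right) 6 \right)} \right)} \left(-49\right) = -85 + \left(-10 + 2 \left(2 - 30\right)\right) \left(-49\right) = -85 + \left(-10 + 2 \left(-28\right)\right) \left(-49\right) = -85 + \left(-10 - 56\right) \left(-49\right) = -85 - -3234 = -85 + 3234 = 3149$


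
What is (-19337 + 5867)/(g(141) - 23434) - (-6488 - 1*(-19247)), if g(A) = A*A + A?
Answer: -21760119/1706 ≈ -12755.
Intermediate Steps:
g(A) = A + A² (g(A) = A² + A = A + A²)
(-19337 + 5867)/(g(141) - 23434) - (-6488 - 1*(-19247)) = (-19337 + 5867)/(141*(1 + 141) - 23434) - (-6488 - 1*(-19247)) = -13470/(141*142 - 23434) - (-6488 + 19247) = -13470/(20022 - 23434) - 1*12759 = -13470/(-3412) - 12759 = -13470*(-1/3412) - 12759 = 6735/1706 - 12759 = -21760119/1706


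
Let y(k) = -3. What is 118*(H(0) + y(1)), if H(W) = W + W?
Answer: -354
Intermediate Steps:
H(W) = 2*W
118*(H(0) + y(1)) = 118*(2*0 - 3) = 118*(0 - 3) = 118*(-3) = -354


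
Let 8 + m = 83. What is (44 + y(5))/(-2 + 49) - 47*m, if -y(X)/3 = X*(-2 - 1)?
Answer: -165586/47 ≈ -3523.1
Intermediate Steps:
m = 75 (m = -8 + 83 = 75)
y(X) = 9*X (y(X) = -3*X*(-2 - 1) = -3*X*(-3) = -(-9)*X = 9*X)
(44 + y(5))/(-2 + 49) - 47*m = (44 + 9*5)/(-2 + 49) - 47*75 = (44 + 45)/47 - 3525 = 89*(1/47) - 3525 = 89/47 - 3525 = -165586/47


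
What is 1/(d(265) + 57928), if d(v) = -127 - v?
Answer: 1/57536 ≈ 1.7380e-5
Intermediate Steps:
1/(d(265) + 57928) = 1/((-127 - 1*265) + 57928) = 1/((-127 - 265) + 57928) = 1/(-392 + 57928) = 1/57536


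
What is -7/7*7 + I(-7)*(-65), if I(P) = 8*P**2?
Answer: -25487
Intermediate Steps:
-7/7*7 + I(-7)*(-65) = -7/7*7 + (8*(-7)**2)*(-65) = -7*1/7*7 + (8*49)*(-65) = -1*7 + 392*(-65) = -7 - 25480 = -25487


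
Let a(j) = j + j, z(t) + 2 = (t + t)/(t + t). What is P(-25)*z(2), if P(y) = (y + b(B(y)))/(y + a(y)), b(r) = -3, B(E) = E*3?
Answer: -28/75 ≈ -0.37333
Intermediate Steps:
z(t) = -1 (z(t) = -2 + (t + t)/(t + t) = -2 + (2*t)/((2*t)) = -2 + (2*t)*(1/(2*t)) = -2 + 1 = -1)
B(E) = 3*E
a(j) = 2*j
P(y) = (-3 + y)/(3*y) (P(y) = (y - 3)/(y + 2*y) = (-3 + y)/((3*y)) = (-3 + y)*(1/(3*y)) = (-3 + y)/(3*y))
P(-25)*z(2) = ((⅓)*(-3 - 25)/(-25))*(-1) = ((⅓)*(-1/25)*(-28))*(-1) = (28/75)*(-1) = -28/75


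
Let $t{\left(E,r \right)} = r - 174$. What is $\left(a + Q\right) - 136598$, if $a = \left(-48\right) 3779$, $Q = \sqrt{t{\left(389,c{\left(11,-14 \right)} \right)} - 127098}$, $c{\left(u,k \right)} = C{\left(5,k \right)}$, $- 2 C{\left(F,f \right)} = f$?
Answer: $-317990 + i \sqrt{127265} \approx -3.1799 \cdot 10^{5} + 356.74 i$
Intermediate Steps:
$C{\left(F,f \right)} = - \frac{f}{2}$
$c{\left(u,k \right)} = - \frac{k}{2}$
$t{\left(E,r \right)} = -174 + r$ ($t{\left(E,r \right)} = r - 174 = -174 + r$)
$Q = i \sqrt{127265}$ ($Q = \sqrt{\left(-174 - -7\right) - 127098} = \sqrt{\left(-174 + 7\right) - 127098} = \sqrt{-167 - 127098} = \sqrt{-127265} = i \sqrt{127265} \approx 356.74 i$)
$a = -181392$
$\left(a + Q\right) - 136598 = \left(-181392 + i \sqrt{127265}\right) - 136598 = -317990 + i \sqrt{127265}$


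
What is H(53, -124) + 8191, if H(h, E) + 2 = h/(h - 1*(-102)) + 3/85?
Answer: 21579009/2635 ≈ 8189.4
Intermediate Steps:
H(h, E) = -167/85 + h/(102 + h) (H(h, E) = -2 + (h/(h - 1*(-102)) + 3/85) = -2 + (h/(h + 102) + 3*(1/85)) = -2 + (h/(102 + h) + 3/85) = -2 + (3/85 + h/(102 + h)) = -167/85 + h/(102 + h))
H(53, -124) + 8191 = 2*(-8517 - 41*53)/(85*(102 + 53)) + 8191 = (2/85)*(-8517 - 2173)/155 + 8191 = (2/85)*(1/155)*(-10690) + 8191 = -4276/2635 + 8191 = 21579009/2635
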